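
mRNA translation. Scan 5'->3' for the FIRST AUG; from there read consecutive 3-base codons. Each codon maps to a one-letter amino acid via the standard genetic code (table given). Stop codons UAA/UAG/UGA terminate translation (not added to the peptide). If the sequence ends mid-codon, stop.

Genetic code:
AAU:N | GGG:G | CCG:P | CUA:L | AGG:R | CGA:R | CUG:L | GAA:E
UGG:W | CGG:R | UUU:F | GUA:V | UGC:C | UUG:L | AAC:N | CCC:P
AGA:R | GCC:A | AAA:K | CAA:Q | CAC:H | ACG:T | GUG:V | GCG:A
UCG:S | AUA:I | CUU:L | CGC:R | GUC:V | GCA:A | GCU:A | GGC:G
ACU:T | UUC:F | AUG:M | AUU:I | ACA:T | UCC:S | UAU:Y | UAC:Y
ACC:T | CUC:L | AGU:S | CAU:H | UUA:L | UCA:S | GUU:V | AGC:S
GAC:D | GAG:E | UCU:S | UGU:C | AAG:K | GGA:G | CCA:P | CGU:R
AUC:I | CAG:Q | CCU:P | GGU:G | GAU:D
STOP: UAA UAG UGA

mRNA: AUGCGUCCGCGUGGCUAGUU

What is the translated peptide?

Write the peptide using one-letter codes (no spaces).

Answer: MRPRG

Derivation:
start AUG at pos 0
pos 0: AUG -> M; peptide=M
pos 3: CGU -> R; peptide=MR
pos 6: CCG -> P; peptide=MRP
pos 9: CGU -> R; peptide=MRPR
pos 12: GGC -> G; peptide=MRPRG
pos 15: UAG -> STOP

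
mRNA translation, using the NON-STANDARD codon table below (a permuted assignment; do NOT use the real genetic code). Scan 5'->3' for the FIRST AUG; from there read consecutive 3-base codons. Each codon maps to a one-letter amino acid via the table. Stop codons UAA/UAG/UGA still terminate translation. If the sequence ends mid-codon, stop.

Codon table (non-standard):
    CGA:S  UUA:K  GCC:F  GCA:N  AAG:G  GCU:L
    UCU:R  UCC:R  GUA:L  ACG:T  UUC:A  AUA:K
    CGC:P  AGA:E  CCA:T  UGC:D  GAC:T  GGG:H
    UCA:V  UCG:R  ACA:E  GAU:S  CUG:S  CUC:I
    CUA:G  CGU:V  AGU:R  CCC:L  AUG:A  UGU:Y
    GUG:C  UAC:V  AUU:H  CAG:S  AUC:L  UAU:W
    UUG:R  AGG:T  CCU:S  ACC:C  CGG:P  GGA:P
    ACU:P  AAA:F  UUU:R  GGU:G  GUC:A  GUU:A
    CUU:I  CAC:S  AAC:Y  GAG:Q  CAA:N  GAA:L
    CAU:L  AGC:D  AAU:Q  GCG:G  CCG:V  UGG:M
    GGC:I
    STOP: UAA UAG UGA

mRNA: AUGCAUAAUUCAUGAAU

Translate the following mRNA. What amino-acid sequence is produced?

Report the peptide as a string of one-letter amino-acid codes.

start AUG at pos 0
pos 0: AUG -> A; peptide=A
pos 3: CAU -> L; peptide=AL
pos 6: AAU -> Q; peptide=ALQ
pos 9: UCA -> V; peptide=ALQV
pos 12: UGA -> STOP

Answer: ALQV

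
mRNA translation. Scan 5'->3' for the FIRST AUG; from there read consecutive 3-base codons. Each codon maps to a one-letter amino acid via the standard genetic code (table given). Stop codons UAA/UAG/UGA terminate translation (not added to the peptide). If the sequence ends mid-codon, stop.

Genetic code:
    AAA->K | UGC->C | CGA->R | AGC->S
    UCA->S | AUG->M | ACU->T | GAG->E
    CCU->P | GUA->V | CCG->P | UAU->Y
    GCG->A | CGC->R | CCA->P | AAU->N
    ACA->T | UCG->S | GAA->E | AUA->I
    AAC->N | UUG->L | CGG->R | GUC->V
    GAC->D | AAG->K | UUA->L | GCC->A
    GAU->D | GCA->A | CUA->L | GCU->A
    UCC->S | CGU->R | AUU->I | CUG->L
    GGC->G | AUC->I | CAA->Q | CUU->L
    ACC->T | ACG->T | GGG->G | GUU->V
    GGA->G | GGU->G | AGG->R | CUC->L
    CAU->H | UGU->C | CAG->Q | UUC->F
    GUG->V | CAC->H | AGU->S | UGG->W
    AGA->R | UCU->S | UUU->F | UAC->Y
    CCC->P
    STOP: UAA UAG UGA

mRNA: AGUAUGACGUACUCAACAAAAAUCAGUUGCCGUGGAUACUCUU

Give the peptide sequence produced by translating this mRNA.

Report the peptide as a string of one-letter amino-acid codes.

start AUG at pos 3
pos 3: AUG -> M; peptide=M
pos 6: ACG -> T; peptide=MT
pos 9: UAC -> Y; peptide=MTY
pos 12: UCA -> S; peptide=MTYS
pos 15: ACA -> T; peptide=MTYST
pos 18: AAA -> K; peptide=MTYSTK
pos 21: AUC -> I; peptide=MTYSTKI
pos 24: AGU -> S; peptide=MTYSTKIS
pos 27: UGC -> C; peptide=MTYSTKISC
pos 30: CGU -> R; peptide=MTYSTKISCR
pos 33: GGA -> G; peptide=MTYSTKISCRG
pos 36: UAC -> Y; peptide=MTYSTKISCRGY
pos 39: UCU -> S; peptide=MTYSTKISCRGYS
pos 42: only 1 nt remain (<3), stop (end of mRNA)

Answer: MTYSTKISCRGYS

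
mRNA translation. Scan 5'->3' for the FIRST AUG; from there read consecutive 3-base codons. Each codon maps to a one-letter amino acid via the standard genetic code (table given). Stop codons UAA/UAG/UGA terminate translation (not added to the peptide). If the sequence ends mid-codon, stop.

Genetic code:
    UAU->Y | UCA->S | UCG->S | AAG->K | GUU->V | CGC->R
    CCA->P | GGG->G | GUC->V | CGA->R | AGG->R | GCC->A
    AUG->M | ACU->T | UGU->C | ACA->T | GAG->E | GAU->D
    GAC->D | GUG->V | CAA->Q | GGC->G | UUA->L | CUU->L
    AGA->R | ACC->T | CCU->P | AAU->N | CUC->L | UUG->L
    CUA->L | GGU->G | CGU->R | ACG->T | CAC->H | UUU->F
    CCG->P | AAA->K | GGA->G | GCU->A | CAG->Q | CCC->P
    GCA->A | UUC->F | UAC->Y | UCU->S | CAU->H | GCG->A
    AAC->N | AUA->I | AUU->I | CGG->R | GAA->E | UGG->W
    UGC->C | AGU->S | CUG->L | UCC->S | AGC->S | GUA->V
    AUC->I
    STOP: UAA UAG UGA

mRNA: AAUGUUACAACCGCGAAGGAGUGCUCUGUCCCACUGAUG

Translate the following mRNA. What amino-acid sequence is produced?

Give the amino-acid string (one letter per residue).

start AUG at pos 1
pos 1: AUG -> M; peptide=M
pos 4: UUA -> L; peptide=ML
pos 7: CAA -> Q; peptide=MLQ
pos 10: CCG -> P; peptide=MLQP
pos 13: CGA -> R; peptide=MLQPR
pos 16: AGG -> R; peptide=MLQPRR
pos 19: AGU -> S; peptide=MLQPRRS
pos 22: GCU -> A; peptide=MLQPRRSA
pos 25: CUG -> L; peptide=MLQPRRSAL
pos 28: UCC -> S; peptide=MLQPRRSALS
pos 31: CAC -> H; peptide=MLQPRRSALSH
pos 34: UGA -> STOP

Answer: MLQPRRSALSH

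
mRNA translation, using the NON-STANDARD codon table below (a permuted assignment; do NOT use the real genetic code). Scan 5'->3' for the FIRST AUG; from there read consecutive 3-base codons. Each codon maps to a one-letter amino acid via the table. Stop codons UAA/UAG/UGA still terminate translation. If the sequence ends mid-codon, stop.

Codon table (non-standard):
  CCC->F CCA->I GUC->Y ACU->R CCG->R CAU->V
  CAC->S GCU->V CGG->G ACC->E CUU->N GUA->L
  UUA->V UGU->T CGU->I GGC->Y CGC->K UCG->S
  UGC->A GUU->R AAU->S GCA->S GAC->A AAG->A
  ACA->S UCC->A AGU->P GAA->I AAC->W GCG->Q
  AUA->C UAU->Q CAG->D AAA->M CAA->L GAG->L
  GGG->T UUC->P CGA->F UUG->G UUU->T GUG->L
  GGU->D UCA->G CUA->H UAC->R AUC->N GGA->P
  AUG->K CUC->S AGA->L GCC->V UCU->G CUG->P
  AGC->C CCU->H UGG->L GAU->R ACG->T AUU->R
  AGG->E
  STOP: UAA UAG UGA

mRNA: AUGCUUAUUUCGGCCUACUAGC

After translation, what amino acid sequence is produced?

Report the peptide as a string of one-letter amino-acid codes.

start AUG at pos 0
pos 0: AUG -> K; peptide=K
pos 3: CUU -> N; peptide=KN
pos 6: AUU -> R; peptide=KNR
pos 9: UCG -> S; peptide=KNRS
pos 12: GCC -> V; peptide=KNRSV
pos 15: UAC -> R; peptide=KNRSVR
pos 18: UAG -> STOP

Answer: KNRSVR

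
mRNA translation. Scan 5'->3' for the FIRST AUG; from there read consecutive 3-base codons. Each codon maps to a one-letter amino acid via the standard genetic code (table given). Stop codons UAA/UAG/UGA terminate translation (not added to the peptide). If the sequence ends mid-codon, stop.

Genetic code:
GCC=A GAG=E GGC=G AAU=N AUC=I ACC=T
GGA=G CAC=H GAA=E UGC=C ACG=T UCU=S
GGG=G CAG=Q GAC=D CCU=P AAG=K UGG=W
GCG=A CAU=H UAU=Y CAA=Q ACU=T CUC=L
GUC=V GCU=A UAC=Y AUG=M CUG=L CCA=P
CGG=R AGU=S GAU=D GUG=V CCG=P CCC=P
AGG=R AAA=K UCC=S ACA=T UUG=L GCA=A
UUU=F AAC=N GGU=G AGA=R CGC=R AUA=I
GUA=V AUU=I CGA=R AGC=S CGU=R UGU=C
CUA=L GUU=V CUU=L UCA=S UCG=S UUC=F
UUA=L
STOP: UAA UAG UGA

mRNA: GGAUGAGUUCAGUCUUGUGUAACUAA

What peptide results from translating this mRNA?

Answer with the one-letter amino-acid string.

start AUG at pos 2
pos 2: AUG -> M; peptide=M
pos 5: AGU -> S; peptide=MS
pos 8: UCA -> S; peptide=MSS
pos 11: GUC -> V; peptide=MSSV
pos 14: UUG -> L; peptide=MSSVL
pos 17: UGU -> C; peptide=MSSVLC
pos 20: AAC -> N; peptide=MSSVLCN
pos 23: UAA -> STOP

Answer: MSSVLCN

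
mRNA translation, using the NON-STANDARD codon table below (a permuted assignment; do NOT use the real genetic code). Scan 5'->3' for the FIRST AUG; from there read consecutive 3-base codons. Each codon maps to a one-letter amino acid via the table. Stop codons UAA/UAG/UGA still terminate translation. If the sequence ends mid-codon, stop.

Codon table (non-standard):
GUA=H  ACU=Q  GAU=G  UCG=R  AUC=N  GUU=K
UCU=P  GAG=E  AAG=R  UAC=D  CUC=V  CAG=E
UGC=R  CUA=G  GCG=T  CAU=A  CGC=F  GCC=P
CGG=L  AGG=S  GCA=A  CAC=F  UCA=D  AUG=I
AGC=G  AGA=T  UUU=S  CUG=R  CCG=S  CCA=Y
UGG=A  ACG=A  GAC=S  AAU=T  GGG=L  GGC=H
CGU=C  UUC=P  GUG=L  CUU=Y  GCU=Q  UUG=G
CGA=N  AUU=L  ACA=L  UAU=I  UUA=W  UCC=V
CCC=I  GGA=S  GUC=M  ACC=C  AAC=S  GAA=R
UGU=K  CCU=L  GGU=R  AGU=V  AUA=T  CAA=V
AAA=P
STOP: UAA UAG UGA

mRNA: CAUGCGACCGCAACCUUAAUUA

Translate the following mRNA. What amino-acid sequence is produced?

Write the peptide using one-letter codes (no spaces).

start AUG at pos 1
pos 1: AUG -> I; peptide=I
pos 4: CGA -> N; peptide=IN
pos 7: CCG -> S; peptide=INS
pos 10: CAA -> V; peptide=INSV
pos 13: CCU -> L; peptide=INSVL
pos 16: UAA -> STOP

Answer: INSVL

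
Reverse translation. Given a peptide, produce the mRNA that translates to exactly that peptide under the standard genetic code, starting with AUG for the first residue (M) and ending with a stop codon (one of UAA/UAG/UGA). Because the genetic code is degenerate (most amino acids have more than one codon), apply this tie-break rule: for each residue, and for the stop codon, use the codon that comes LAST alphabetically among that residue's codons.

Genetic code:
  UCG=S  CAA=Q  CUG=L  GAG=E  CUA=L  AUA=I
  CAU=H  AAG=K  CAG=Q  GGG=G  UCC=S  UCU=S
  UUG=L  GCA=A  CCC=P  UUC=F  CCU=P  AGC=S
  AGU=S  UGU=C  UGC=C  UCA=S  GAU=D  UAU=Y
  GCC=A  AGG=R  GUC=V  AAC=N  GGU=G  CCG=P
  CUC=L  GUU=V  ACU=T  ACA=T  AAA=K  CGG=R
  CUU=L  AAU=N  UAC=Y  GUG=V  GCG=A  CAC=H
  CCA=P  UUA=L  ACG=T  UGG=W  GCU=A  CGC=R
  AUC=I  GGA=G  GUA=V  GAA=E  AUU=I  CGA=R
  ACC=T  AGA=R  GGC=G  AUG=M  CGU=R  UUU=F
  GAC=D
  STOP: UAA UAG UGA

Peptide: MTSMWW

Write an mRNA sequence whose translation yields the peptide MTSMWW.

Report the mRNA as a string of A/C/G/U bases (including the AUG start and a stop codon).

Answer: mRNA: AUGACUUCUAUGUGGUGGUGA

Derivation:
residue 1: M -> AUG (start codon)
residue 2: T codons sorted = ACA,ACC,ACG,ACU -> pick last = ACU
residue 3: S codons sorted = AGC,AGU,UCA,UCC,UCG,UCU -> pick last = UCU
residue 4: M -> AUG (only codon)
residue 5: W -> UGG (only codon)
residue 6: W -> UGG (only codon)
terminator: stop codons sorted = UAA,UAG,UGA -> pick last = UGA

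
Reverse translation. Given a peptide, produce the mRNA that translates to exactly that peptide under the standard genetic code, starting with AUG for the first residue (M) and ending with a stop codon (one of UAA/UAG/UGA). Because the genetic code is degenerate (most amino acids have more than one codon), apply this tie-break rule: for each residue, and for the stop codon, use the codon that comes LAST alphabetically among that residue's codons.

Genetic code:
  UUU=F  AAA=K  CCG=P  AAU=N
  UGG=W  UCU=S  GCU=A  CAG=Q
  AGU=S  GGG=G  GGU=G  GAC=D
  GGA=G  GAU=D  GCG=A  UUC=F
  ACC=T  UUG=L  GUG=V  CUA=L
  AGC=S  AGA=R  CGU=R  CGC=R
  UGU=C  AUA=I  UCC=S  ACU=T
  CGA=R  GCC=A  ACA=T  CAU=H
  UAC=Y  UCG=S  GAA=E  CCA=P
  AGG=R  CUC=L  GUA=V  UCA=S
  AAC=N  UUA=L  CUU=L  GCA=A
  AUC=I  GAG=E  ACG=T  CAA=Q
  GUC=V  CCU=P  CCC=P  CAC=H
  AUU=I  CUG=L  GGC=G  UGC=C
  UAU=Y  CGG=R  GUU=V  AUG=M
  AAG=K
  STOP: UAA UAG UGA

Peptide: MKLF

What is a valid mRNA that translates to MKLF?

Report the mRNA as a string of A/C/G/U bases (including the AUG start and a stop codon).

residue 1: M -> AUG (start codon)
residue 2: K codons sorted = AAA,AAG -> pick last = AAG
residue 3: L codons sorted = CUA,CUC,CUG,CUU,UUA,UUG -> pick last = UUG
residue 4: F codons sorted = UUC,UUU -> pick last = UUU
terminator: stop codons sorted = UAA,UAG,UGA -> pick last = UGA

Answer: mRNA: AUGAAGUUGUUUUGA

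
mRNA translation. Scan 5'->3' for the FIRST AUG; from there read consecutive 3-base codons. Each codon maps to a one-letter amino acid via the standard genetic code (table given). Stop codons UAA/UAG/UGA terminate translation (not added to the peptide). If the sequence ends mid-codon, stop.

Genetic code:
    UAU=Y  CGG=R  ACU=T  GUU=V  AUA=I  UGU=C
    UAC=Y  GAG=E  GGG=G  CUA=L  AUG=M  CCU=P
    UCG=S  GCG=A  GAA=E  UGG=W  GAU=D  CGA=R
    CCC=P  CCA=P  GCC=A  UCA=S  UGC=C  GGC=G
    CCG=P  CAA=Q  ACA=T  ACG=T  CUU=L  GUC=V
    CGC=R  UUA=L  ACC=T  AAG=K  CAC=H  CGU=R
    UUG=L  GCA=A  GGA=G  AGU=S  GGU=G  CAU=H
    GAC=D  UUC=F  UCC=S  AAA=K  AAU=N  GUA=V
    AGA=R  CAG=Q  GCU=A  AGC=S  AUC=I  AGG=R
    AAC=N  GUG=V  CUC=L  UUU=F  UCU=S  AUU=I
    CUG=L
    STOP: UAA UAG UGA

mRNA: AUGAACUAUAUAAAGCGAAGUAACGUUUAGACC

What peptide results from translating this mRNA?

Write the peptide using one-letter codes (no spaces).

start AUG at pos 0
pos 0: AUG -> M; peptide=M
pos 3: AAC -> N; peptide=MN
pos 6: UAU -> Y; peptide=MNY
pos 9: AUA -> I; peptide=MNYI
pos 12: AAG -> K; peptide=MNYIK
pos 15: CGA -> R; peptide=MNYIKR
pos 18: AGU -> S; peptide=MNYIKRS
pos 21: AAC -> N; peptide=MNYIKRSN
pos 24: GUU -> V; peptide=MNYIKRSNV
pos 27: UAG -> STOP

Answer: MNYIKRSNV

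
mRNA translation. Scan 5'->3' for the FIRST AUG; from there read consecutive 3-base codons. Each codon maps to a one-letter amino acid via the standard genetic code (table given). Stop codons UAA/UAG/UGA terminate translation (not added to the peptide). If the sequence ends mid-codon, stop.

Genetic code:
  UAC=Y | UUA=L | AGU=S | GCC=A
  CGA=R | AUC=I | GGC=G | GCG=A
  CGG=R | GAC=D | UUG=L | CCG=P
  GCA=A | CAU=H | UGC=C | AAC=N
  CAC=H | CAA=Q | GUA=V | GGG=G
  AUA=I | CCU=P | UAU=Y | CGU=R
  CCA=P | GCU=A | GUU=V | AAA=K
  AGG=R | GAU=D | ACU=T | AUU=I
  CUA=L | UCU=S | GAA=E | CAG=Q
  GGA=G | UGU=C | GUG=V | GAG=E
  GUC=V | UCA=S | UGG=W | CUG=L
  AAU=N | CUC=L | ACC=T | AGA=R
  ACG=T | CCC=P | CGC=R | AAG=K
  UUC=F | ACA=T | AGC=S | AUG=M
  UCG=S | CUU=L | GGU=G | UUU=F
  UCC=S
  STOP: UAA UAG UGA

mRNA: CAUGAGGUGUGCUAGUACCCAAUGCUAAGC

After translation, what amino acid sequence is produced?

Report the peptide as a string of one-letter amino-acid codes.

Answer: MRCASTQC

Derivation:
start AUG at pos 1
pos 1: AUG -> M; peptide=M
pos 4: AGG -> R; peptide=MR
pos 7: UGU -> C; peptide=MRC
pos 10: GCU -> A; peptide=MRCA
pos 13: AGU -> S; peptide=MRCAS
pos 16: ACC -> T; peptide=MRCAST
pos 19: CAA -> Q; peptide=MRCASTQ
pos 22: UGC -> C; peptide=MRCASTQC
pos 25: UAA -> STOP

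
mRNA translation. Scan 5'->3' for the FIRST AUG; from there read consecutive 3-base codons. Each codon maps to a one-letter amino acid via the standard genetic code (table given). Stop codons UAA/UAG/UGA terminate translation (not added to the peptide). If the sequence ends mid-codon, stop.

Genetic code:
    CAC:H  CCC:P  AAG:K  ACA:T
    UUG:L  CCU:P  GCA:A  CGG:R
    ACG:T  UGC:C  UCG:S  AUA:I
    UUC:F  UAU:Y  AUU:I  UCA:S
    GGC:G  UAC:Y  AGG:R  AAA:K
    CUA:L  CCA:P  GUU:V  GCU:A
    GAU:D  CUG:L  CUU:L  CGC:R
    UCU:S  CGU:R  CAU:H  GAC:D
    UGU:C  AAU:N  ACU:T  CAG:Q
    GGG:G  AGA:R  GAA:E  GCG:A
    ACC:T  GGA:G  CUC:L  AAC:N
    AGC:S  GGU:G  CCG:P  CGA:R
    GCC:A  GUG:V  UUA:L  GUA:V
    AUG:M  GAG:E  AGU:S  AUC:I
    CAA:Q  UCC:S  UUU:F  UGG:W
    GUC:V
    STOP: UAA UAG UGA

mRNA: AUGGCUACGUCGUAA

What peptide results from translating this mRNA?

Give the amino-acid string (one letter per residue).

start AUG at pos 0
pos 0: AUG -> M; peptide=M
pos 3: GCU -> A; peptide=MA
pos 6: ACG -> T; peptide=MAT
pos 9: UCG -> S; peptide=MATS
pos 12: UAA -> STOP

Answer: MATS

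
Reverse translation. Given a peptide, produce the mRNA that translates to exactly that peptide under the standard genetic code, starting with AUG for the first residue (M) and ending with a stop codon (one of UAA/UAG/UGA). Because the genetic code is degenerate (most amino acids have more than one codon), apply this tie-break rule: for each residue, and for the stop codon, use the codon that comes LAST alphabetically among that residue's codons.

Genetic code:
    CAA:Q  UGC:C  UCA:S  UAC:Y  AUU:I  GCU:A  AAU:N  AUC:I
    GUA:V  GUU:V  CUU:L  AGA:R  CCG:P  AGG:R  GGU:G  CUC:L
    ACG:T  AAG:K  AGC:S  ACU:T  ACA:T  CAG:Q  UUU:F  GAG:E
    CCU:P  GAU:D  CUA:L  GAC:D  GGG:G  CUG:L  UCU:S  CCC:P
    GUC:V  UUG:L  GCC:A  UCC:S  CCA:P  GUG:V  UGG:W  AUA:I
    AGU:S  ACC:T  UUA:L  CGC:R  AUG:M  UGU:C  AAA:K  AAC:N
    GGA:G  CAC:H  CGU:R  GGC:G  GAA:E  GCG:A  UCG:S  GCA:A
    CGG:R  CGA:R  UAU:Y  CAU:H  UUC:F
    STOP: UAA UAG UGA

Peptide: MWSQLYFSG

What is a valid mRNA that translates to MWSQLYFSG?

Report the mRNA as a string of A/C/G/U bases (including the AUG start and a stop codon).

residue 1: M -> AUG (start codon)
residue 2: W -> UGG (only codon)
residue 3: S codons sorted = AGC,AGU,UCA,UCC,UCG,UCU -> pick last = UCU
residue 4: Q codons sorted = CAA,CAG -> pick last = CAG
residue 5: L codons sorted = CUA,CUC,CUG,CUU,UUA,UUG -> pick last = UUG
residue 6: Y codons sorted = UAC,UAU -> pick last = UAU
residue 7: F codons sorted = UUC,UUU -> pick last = UUU
residue 8: S codons sorted = AGC,AGU,UCA,UCC,UCG,UCU -> pick last = UCU
residue 9: G codons sorted = GGA,GGC,GGG,GGU -> pick last = GGU
terminator: stop codons sorted = UAA,UAG,UGA -> pick last = UGA

Answer: mRNA: AUGUGGUCUCAGUUGUAUUUUUCUGGUUGA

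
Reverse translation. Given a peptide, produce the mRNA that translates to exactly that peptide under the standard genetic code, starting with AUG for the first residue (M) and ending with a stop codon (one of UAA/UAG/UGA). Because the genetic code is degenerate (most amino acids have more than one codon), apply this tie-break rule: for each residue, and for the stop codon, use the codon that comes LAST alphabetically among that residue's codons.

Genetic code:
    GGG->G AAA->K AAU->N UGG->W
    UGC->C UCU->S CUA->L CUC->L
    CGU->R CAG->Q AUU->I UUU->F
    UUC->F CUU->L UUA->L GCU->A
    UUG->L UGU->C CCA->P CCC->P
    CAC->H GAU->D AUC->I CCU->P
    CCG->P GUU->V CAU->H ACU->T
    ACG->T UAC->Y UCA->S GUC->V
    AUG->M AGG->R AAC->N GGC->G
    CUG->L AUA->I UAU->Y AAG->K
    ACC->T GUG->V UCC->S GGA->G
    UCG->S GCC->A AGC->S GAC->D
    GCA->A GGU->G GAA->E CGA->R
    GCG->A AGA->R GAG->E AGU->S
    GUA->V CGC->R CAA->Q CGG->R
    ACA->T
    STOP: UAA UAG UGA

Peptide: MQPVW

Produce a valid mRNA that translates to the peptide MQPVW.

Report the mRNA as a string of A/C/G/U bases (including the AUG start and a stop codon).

Answer: mRNA: AUGCAGCCUGUUUGGUGA

Derivation:
residue 1: M -> AUG (start codon)
residue 2: Q codons sorted = CAA,CAG -> pick last = CAG
residue 3: P codons sorted = CCA,CCC,CCG,CCU -> pick last = CCU
residue 4: V codons sorted = GUA,GUC,GUG,GUU -> pick last = GUU
residue 5: W -> UGG (only codon)
terminator: stop codons sorted = UAA,UAG,UGA -> pick last = UGA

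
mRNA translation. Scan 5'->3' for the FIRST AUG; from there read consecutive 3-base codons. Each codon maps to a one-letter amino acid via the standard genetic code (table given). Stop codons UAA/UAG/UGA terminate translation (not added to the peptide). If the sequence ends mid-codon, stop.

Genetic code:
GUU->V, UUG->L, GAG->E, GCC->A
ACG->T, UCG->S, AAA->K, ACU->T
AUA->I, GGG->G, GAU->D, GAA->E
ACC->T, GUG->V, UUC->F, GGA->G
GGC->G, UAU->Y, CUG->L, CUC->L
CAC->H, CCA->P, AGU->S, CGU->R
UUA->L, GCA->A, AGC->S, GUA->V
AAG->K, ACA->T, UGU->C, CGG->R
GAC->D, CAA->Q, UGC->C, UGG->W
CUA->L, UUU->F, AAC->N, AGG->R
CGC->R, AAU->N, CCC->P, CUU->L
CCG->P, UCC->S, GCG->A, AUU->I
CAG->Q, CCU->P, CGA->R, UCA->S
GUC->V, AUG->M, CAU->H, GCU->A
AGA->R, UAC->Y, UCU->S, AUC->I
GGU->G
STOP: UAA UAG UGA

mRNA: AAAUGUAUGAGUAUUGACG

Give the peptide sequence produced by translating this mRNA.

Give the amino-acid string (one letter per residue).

Answer: MYEY

Derivation:
start AUG at pos 2
pos 2: AUG -> M; peptide=M
pos 5: UAU -> Y; peptide=MY
pos 8: GAG -> E; peptide=MYE
pos 11: UAU -> Y; peptide=MYEY
pos 14: UGA -> STOP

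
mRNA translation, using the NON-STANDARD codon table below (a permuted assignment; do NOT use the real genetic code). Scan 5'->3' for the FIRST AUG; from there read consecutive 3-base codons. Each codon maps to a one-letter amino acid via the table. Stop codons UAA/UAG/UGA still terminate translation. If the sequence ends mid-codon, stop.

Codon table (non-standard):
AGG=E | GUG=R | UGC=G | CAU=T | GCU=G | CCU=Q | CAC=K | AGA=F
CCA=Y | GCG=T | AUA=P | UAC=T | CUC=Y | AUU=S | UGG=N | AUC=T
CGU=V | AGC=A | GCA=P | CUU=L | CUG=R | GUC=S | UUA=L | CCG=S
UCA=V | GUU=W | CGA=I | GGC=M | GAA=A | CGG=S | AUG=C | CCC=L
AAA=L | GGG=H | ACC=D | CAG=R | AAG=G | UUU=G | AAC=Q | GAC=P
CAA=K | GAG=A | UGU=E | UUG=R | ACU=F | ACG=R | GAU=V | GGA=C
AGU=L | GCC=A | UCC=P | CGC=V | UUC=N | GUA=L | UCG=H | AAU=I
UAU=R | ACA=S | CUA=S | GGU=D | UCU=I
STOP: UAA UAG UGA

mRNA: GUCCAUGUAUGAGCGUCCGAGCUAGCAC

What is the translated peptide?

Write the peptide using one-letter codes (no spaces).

Answer: CRAVSA

Derivation:
start AUG at pos 4
pos 4: AUG -> C; peptide=C
pos 7: UAU -> R; peptide=CR
pos 10: GAG -> A; peptide=CRA
pos 13: CGU -> V; peptide=CRAV
pos 16: CCG -> S; peptide=CRAVS
pos 19: AGC -> A; peptide=CRAVSA
pos 22: UAG -> STOP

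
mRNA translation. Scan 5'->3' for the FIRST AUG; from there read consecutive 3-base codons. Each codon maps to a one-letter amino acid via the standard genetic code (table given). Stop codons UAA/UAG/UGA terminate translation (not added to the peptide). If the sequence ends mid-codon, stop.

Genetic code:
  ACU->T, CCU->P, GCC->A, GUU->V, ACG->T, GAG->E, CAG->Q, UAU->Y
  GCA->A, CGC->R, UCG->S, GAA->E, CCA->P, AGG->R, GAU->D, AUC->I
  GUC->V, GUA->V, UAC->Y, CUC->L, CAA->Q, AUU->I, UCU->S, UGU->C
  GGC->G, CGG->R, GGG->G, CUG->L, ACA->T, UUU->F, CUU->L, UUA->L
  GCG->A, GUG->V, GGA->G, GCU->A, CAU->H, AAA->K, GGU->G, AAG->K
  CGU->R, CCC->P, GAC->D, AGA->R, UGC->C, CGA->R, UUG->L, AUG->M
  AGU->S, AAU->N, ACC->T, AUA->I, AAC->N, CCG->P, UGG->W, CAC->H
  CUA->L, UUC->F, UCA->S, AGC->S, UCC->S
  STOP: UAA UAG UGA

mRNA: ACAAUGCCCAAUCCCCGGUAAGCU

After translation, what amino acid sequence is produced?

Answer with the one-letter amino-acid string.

start AUG at pos 3
pos 3: AUG -> M; peptide=M
pos 6: CCC -> P; peptide=MP
pos 9: AAU -> N; peptide=MPN
pos 12: CCC -> P; peptide=MPNP
pos 15: CGG -> R; peptide=MPNPR
pos 18: UAA -> STOP

Answer: MPNPR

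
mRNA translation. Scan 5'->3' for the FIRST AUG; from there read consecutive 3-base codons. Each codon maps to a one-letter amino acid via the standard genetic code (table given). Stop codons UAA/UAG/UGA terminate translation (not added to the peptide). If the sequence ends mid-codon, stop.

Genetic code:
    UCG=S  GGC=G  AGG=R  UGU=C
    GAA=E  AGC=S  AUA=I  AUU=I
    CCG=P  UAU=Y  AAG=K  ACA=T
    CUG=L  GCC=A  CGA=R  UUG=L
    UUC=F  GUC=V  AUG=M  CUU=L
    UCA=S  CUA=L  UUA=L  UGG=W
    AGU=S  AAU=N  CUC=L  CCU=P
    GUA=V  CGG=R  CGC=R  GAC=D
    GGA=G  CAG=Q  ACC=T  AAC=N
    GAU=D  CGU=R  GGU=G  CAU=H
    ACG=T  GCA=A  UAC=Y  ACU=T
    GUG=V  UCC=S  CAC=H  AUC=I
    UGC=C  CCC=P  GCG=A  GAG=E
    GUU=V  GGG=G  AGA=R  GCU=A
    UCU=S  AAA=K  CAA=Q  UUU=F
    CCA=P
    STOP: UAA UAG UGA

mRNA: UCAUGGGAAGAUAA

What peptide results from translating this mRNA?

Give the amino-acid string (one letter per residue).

start AUG at pos 2
pos 2: AUG -> M; peptide=M
pos 5: GGA -> G; peptide=MG
pos 8: AGA -> R; peptide=MGR
pos 11: UAA -> STOP

Answer: MGR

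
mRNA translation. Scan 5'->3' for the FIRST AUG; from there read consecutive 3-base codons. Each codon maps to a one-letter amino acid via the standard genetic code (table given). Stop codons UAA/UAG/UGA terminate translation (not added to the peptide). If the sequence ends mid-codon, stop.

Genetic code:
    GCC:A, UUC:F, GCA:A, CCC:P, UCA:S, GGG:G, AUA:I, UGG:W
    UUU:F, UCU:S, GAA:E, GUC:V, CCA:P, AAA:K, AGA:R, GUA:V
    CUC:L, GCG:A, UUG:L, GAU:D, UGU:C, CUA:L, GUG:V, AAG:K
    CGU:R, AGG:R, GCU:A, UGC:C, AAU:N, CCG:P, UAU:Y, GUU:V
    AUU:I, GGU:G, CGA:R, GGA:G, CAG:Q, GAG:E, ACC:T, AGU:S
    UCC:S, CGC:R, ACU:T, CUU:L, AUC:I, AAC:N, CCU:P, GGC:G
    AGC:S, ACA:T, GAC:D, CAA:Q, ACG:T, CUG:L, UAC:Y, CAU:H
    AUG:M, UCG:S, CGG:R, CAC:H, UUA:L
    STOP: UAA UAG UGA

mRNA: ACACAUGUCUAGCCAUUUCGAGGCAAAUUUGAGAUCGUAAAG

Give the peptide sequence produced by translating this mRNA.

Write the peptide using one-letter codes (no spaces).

Answer: MSSHFEANLRS

Derivation:
start AUG at pos 4
pos 4: AUG -> M; peptide=M
pos 7: UCU -> S; peptide=MS
pos 10: AGC -> S; peptide=MSS
pos 13: CAU -> H; peptide=MSSH
pos 16: UUC -> F; peptide=MSSHF
pos 19: GAG -> E; peptide=MSSHFE
pos 22: GCA -> A; peptide=MSSHFEA
pos 25: AAU -> N; peptide=MSSHFEAN
pos 28: UUG -> L; peptide=MSSHFEANL
pos 31: AGA -> R; peptide=MSSHFEANLR
pos 34: UCG -> S; peptide=MSSHFEANLRS
pos 37: UAA -> STOP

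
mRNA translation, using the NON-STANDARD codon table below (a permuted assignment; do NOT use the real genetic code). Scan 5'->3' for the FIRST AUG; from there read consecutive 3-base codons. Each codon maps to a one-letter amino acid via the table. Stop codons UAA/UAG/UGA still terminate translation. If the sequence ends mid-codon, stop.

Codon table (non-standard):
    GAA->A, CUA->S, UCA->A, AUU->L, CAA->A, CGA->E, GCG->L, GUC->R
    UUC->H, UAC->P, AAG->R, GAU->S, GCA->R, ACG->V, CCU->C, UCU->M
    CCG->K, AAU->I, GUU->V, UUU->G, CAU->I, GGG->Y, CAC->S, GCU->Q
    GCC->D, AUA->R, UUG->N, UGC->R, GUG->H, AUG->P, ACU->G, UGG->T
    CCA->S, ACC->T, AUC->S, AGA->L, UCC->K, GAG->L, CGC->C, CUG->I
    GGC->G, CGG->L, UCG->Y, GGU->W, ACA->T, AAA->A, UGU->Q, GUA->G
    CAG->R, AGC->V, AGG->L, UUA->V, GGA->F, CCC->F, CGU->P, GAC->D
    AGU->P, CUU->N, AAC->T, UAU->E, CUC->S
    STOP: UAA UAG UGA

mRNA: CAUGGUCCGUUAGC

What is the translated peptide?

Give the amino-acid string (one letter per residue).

Answer: PRP

Derivation:
start AUG at pos 1
pos 1: AUG -> P; peptide=P
pos 4: GUC -> R; peptide=PR
pos 7: CGU -> P; peptide=PRP
pos 10: UAG -> STOP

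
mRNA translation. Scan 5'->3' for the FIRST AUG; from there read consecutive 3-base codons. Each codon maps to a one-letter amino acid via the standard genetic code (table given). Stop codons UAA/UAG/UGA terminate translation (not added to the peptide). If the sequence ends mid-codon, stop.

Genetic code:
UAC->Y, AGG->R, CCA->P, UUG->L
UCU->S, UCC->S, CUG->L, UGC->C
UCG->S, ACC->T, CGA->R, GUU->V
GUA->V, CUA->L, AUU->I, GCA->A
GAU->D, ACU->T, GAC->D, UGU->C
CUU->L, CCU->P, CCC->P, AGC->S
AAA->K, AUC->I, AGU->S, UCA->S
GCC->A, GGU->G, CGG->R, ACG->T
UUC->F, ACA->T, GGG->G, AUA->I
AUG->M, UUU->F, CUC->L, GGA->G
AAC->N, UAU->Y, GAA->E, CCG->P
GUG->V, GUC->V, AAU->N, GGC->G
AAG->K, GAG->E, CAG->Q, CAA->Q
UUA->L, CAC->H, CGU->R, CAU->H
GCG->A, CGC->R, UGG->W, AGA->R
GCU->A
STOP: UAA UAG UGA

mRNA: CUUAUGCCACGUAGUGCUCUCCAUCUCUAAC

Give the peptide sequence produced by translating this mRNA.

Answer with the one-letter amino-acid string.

Answer: MPRSALHL

Derivation:
start AUG at pos 3
pos 3: AUG -> M; peptide=M
pos 6: CCA -> P; peptide=MP
pos 9: CGU -> R; peptide=MPR
pos 12: AGU -> S; peptide=MPRS
pos 15: GCU -> A; peptide=MPRSA
pos 18: CUC -> L; peptide=MPRSAL
pos 21: CAU -> H; peptide=MPRSALH
pos 24: CUC -> L; peptide=MPRSALHL
pos 27: UAA -> STOP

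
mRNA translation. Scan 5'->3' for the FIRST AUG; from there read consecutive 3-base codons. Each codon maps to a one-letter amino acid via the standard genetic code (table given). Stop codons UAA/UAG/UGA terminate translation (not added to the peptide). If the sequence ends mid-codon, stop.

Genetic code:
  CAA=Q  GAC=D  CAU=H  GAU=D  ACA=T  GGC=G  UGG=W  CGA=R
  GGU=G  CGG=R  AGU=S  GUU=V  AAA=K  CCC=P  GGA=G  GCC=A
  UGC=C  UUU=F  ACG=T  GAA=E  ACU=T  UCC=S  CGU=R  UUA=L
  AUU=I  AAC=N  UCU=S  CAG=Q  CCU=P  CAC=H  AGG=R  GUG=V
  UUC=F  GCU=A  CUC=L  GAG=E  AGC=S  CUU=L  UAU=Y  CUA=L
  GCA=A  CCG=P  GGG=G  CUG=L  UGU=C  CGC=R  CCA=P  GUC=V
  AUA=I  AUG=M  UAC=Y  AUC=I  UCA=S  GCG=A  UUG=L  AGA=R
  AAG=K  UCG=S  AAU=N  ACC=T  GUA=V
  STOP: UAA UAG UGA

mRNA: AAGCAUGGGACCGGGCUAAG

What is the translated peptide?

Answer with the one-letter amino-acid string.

Answer: MGPG

Derivation:
start AUG at pos 4
pos 4: AUG -> M; peptide=M
pos 7: GGA -> G; peptide=MG
pos 10: CCG -> P; peptide=MGP
pos 13: GGC -> G; peptide=MGPG
pos 16: UAA -> STOP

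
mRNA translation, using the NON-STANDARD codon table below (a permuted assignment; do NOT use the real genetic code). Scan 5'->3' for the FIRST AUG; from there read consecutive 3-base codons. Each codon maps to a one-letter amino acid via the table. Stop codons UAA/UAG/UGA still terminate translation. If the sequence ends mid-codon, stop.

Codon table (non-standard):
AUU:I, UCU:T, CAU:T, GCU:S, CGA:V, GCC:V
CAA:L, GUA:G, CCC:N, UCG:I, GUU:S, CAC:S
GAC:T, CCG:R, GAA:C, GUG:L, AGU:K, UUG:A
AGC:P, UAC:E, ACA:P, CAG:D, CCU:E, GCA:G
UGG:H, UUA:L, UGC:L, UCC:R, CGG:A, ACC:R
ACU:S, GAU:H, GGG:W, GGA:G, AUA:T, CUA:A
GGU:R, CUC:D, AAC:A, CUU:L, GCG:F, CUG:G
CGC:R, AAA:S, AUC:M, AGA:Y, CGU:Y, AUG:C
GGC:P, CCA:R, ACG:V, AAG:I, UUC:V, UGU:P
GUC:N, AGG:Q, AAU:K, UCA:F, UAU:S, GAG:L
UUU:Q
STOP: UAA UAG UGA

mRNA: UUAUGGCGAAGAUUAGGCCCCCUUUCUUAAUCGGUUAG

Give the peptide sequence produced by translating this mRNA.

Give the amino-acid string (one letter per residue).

start AUG at pos 2
pos 2: AUG -> C; peptide=C
pos 5: GCG -> F; peptide=CF
pos 8: AAG -> I; peptide=CFI
pos 11: AUU -> I; peptide=CFII
pos 14: AGG -> Q; peptide=CFIIQ
pos 17: CCC -> N; peptide=CFIIQN
pos 20: CCU -> E; peptide=CFIIQNE
pos 23: UUC -> V; peptide=CFIIQNEV
pos 26: UUA -> L; peptide=CFIIQNEVL
pos 29: AUC -> M; peptide=CFIIQNEVLM
pos 32: GGU -> R; peptide=CFIIQNEVLMR
pos 35: UAG -> STOP

Answer: CFIIQNEVLMR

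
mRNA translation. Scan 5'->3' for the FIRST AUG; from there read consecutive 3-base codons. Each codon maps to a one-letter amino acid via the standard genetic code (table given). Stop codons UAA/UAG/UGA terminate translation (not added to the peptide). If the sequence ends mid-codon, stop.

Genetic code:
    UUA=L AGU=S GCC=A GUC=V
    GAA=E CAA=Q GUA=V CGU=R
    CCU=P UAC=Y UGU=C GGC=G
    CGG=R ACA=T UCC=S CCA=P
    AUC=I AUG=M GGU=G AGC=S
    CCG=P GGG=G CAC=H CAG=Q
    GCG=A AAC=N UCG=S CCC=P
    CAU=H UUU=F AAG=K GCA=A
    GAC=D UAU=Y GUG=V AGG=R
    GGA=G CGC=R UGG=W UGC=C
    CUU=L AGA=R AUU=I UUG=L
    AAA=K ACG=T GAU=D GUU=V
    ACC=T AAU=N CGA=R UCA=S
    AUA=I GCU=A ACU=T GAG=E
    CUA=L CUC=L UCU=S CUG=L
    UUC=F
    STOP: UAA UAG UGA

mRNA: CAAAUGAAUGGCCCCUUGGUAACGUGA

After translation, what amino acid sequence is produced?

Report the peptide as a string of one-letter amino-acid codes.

start AUG at pos 3
pos 3: AUG -> M; peptide=M
pos 6: AAU -> N; peptide=MN
pos 9: GGC -> G; peptide=MNG
pos 12: CCC -> P; peptide=MNGP
pos 15: UUG -> L; peptide=MNGPL
pos 18: GUA -> V; peptide=MNGPLV
pos 21: ACG -> T; peptide=MNGPLVT
pos 24: UGA -> STOP

Answer: MNGPLVT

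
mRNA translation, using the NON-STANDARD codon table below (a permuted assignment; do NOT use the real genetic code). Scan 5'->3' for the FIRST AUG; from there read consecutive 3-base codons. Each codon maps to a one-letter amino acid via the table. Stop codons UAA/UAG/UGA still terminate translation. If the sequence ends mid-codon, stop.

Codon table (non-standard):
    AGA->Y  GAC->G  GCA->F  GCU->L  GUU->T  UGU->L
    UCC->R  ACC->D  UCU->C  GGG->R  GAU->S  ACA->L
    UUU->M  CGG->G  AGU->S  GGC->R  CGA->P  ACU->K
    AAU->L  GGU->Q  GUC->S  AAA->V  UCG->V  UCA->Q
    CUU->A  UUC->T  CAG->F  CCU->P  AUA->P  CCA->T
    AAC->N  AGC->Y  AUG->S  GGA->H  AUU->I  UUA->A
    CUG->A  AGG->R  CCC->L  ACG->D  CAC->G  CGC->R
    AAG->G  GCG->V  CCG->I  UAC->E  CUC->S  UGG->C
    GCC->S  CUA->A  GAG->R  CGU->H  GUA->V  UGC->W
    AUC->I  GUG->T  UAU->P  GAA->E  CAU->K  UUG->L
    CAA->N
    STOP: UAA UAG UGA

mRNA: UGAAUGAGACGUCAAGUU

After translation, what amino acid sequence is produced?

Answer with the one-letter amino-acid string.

start AUG at pos 3
pos 3: AUG -> S; peptide=S
pos 6: AGA -> Y; peptide=SY
pos 9: CGU -> H; peptide=SYH
pos 12: CAA -> N; peptide=SYHN
pos 15: GUU -> T; peptide=SYHNT
pos 18: only 0 nt remain (<3), stop (end of mRNA)

Answer: SYHNT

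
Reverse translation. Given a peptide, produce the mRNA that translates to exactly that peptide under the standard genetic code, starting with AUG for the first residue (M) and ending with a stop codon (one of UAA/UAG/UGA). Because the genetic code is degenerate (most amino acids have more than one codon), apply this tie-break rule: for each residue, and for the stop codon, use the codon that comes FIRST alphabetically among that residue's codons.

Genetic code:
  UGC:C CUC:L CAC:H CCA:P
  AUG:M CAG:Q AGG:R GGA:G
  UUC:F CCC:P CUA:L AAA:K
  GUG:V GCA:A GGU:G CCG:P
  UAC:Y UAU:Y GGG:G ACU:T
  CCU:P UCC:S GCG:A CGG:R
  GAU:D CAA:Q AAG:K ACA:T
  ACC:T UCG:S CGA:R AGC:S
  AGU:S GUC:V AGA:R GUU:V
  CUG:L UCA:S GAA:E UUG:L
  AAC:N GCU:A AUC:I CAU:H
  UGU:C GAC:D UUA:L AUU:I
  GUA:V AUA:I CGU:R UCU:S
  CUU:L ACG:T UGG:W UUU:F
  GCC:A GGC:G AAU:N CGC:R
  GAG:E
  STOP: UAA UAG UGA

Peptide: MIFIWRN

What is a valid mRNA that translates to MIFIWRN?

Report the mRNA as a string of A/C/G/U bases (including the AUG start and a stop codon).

Answer: mRNA: AUGAUAUUCAUAUGGAGAAACUAA

Derivation:
residue 1: M -> AUG (start codon)
residue 2: I codons sorted = AUA,AUC,AUU -> pick first = AUA
residue 3: F codons sorted = UUC,UUU -> pick first = UUC
residue 4: I codons sorted = AUA,AUC,AUU -> pick first = AUA
residue 5: W -> UGG (only codon)
residue 6: R codons sorted = AGA,AGG,CGA,CGC,CGG,CGU -> pick first = AGA
residue 7: N codons sorted = AAC,AAU -> pick first = AAC
terminator: stop codons sorted = UAA,UAG,UGA -> pick first = UAA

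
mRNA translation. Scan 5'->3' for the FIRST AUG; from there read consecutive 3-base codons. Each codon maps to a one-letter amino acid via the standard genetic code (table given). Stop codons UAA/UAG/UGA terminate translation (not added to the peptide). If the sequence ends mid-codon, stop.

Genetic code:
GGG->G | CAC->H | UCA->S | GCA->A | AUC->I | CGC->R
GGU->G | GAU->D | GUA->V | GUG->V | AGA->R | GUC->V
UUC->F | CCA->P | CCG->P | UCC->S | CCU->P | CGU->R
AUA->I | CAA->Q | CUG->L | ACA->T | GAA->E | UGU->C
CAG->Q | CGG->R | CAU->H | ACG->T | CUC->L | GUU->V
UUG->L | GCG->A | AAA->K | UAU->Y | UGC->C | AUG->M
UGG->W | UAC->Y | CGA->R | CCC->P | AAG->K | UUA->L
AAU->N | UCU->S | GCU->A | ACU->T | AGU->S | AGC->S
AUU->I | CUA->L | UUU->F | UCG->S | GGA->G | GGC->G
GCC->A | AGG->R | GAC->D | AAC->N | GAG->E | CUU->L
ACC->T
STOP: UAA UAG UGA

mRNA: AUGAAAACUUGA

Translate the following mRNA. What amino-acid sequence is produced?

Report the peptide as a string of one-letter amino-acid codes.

start AUG at pos 0
pos 0: AUG -> M; peptide=M
pos 3: AAA -> K; peptide=MK
pos 6: ACU -> T; peptide=MKT
pos 9: UGA -> STOP

Answer: MKT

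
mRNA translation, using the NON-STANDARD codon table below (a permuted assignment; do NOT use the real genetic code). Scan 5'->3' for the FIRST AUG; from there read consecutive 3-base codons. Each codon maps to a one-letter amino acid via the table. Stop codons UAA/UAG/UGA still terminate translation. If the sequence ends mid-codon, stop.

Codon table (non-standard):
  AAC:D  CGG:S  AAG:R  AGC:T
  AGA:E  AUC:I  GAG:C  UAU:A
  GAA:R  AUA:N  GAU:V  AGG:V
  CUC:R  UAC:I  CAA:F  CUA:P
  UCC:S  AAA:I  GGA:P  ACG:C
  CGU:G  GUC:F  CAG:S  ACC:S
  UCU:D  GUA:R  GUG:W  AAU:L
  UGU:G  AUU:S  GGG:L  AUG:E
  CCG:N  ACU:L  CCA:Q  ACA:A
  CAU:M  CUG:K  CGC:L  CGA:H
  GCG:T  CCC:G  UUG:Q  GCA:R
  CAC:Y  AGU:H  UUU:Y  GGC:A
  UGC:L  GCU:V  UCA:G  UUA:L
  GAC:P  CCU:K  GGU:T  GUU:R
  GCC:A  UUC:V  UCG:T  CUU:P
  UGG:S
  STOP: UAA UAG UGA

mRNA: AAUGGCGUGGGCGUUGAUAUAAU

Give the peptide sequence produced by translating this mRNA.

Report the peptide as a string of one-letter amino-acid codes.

Answer: ETSTQN

Derivation:
start AUG at pos 1
pos 1: AUG -> E; peptide=E
pos 4: GCG -> T; peptide=ET
pos 7: UGG -> S; peptide=ETS
pos 10: GCG -> T; peptide=ETST
pos 13: UUG -> Q; peptide=ETSTQ
pos 16: AUA -> N; peptide=ETSTQN
pos 19: UAA -> STOP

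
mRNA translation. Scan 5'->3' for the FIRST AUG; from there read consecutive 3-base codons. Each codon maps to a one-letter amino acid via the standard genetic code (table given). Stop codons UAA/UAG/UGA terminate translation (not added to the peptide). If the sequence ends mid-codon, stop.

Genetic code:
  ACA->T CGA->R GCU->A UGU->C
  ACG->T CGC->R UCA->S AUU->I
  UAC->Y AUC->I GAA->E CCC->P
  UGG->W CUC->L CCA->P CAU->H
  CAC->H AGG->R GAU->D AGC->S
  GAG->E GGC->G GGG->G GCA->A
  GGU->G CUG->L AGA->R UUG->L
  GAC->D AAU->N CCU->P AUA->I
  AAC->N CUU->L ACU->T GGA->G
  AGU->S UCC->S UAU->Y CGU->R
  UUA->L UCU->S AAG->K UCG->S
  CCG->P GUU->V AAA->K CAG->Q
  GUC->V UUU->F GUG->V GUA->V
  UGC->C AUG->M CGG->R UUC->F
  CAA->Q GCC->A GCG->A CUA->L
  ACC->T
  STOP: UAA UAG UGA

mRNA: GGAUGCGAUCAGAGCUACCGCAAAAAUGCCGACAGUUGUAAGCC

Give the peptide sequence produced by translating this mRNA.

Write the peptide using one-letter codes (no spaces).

start AUG at pos 2
pos 2: AUG -> M; peptide=M
pos 5: CGA -> R; peptide=MR
pos 8: UCA -> S; peptide=MRS
pos 11: GAG -> E; peptide=MRSE
pos 14: CUA -> L; peptide=MRSEL
pos 17: CCG -> P; peptide=MRSELP
pos 20: CAA -> Q; peptide=MRSELPQ
pos 23: AAA -> K; peptide=MRSELPQK
pos 26: UGC -> C; peptide=MRSELPQKC
pos 29: CGA -> R; peptide=MRSELPQKCR
pos 32: CAG -> Q; peptide=MRSELPQKCRQ
pos 35: UUG -> L; peptide=MRSELPQKCRQL
pos 38: UAA -> STOP

Answer: MRSELPQKCRQL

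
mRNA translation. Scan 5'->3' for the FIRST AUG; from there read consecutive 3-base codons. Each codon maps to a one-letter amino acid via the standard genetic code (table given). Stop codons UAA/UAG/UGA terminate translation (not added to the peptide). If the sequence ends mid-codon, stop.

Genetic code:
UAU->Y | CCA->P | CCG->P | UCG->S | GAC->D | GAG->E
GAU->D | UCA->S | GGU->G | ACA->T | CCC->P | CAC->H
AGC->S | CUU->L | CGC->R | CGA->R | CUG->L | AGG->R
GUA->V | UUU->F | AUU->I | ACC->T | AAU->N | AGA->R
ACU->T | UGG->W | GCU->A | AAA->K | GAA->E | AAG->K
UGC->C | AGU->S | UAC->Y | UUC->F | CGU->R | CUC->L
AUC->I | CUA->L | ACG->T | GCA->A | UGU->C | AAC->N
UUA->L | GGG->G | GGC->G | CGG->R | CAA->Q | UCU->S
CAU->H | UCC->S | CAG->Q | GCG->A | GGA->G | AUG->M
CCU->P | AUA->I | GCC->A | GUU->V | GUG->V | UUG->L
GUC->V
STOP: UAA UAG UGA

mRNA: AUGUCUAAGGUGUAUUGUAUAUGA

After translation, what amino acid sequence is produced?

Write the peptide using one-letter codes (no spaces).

start AUG at pos 0
pos 0: AUG -> M; peptide=M
pos 3: UCU -> S; peptide=MS
pos 6: AAG -> K; peptide=MSK
pos 9: GUG -> V; peptide=MSKV
pos 12: UAU -> Y; peptide=MSKVY
pos 15: UGU -> C; peptide=MSKVYC
pos 18: AUA -> I; peptide=MSKVYCI
pos 21: UGA -> STOP

Answer: MSKVYCI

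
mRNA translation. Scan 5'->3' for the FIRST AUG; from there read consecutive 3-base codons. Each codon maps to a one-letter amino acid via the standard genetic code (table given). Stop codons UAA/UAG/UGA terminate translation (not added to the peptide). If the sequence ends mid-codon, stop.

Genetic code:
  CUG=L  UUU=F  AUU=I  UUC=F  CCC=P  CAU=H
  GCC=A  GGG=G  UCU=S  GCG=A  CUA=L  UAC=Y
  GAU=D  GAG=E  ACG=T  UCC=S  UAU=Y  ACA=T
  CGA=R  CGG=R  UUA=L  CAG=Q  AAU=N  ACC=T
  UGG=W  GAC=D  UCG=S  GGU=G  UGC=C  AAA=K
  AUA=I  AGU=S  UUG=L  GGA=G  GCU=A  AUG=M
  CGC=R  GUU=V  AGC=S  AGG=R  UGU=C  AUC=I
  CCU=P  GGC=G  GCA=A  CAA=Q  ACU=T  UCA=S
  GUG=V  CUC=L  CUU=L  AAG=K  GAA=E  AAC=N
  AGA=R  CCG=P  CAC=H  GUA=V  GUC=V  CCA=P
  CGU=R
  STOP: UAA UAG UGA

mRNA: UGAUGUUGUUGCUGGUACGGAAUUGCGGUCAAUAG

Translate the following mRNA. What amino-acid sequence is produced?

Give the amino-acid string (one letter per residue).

Answer: MLLLVRNCGQ

Derivation:
start AUG at pos 2
pos 2: AUG -> M; peptide=M
pos 5: UUG -> L; peptide=ML
pos 8: UUG -> L; peptide=MLL
pos 11: CUG -> L; peptide=MLLL
pos 14: GUA -> V; peptide=MLLLV
pos 17: CGG -> R; peptide=MLLLVR
pos 20: AAU -> N; peptide=MLLLVRN
pos 23: UGC -> C; peptide=MLLLVRNC
pos 26: GGU -> G; peptide=MLLLVRNCG
pos 29: CAA -> Q; peptide=MLLLVRNCGQ
pos 32: UAG -> STOP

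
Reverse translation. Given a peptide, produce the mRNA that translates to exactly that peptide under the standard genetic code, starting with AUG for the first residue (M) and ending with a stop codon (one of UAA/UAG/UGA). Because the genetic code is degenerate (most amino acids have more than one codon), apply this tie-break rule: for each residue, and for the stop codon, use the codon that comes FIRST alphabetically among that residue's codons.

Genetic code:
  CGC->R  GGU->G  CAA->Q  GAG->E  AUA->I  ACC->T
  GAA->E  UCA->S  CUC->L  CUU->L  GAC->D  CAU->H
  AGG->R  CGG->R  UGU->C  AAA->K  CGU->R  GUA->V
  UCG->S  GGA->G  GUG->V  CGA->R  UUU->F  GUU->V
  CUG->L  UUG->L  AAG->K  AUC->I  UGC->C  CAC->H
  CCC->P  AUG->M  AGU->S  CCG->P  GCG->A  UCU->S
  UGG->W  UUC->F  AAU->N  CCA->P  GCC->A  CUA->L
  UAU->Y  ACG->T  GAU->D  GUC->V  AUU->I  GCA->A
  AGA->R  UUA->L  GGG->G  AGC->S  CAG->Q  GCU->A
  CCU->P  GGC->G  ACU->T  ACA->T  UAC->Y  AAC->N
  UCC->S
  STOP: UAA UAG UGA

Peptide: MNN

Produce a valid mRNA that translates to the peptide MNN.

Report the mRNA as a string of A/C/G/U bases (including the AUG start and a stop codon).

residue 1: M -> AUG (start codon)
residue 2: N codons sorted = AAC,AAU -> pick first = AAC
residue 3: N codons sorted = AAC,AAU -> pick first = AAC
terminator: stop codons sorted = UAA,UAG,UGA -> pick first = UAA

Answer: mRNA: AUGAACAACUAA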